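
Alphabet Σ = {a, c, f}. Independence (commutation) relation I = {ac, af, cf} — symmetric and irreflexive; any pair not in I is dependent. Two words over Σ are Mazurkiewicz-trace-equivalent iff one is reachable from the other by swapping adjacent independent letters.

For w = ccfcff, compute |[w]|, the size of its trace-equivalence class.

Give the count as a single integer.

piece 0:c — minimal
piece 1:c rests on {0:c}
piece 2:f — minimal
piece 3:c rests on {1:c}
piece 4:f rests on {2:f}
piece 5:f rests on {4:f}
minimal pieces: {0:c, 2:f}
ways to finish when only these pieces remain (= sum over removing one remaining piece with nothing left below it):
  1 left: {3}→1  {5}→1
  2 left: {1,3}→1  {3,5}→2  {4,5}→1
  3 left: {0,1,3}→1  {1,3,5}→3  {2,4,5}→1  {3,4,5}→3
  4 left: {0,1,3,5}→4  {1,3,4,5}→6  {2,3,4,5}→4
  placing 0:c first → 10 extensions
  placing 2:f first → 10 extensions
total linear extensions = 20

20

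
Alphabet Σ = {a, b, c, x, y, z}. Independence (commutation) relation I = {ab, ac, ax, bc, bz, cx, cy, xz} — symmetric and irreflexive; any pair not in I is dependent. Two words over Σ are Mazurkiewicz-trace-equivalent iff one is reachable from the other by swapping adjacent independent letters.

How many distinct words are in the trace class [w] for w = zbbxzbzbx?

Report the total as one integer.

piece 0:z — minimal
piece 1:b — minimal
piece 2:b rests on {1:b}
piece 3:x rests on {2:b}
piece 4:z rests on {0:z}
piece 5:b rests on {3:x}
piece 6:z rests on {4:z}
piece 7:b rests on {5:b}
piece 8:x rests on {7:b}
minimal pieces: {0:z, 1:b}
ways to finish when only these pieces remain (= sum over removing one remaining piece with nothing left below it):
  1 left: {6}→1  {8}→1
  2 left: {4,6}→1  {6,8}→2  {7,8}→1
  3 left: {0,4,6}→1  {4,6,8}→3  {5,7,8}→1  {6,7,8}→3
  4 left: {0,4,6,8}→4  {3,5,7,8}→1  {4,6,7,8}→6  {5,6,7,8}→4
  5 left: {0,4,6,7,8}→10  {2,3,5,7,8}→1  {3,5,6,7,8}→5  {4,5,6,7,8}→10
  6 left: {0,4,5,6,7,8}→20  {1,2,3,5,7,8}→1  {2,3,5,6,7,8}→6  {3,4,5,6,7,8}→15
  7 left: {0,3,4,5,6,7,8}→35  {1,2,3,5,6,7,8}→7  {2,3,4,5,6,7,8}→21
  placing 0:z first → 28 extensions
  placing 1:b first → 56 extensions
total linear extensions = 84

84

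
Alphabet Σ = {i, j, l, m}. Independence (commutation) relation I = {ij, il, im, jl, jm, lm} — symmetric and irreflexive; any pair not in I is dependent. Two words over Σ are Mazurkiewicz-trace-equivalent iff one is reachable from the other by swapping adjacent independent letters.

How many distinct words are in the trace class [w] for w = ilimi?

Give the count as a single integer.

drop 0:i onto floor
drop 1:l onto floor
drop 2:i onto {0:i}
drop 3:m onto floor
drop 4:i onto {2:i}
ground layer = {0:i, 1:l, 3:m}
drop-orders for the pieces not yet dropped (sum over which currently-grounded one goes next):
  1 to go: {1} 1  {3} 1  {4} 1
  2 to go: {1,3} 2  {1,4} 2  {2,4} 1  {3,4} 2
  3 to go: {0,2,4} 1  {1,2,4} 3  {1,3,4} 6  {2,3,4} 3
  if 0:i drops first: 12 orders
  if 1:l drops first: 4 orders
  if 3:m drops first: 4 orders
heap linearizations: 20

20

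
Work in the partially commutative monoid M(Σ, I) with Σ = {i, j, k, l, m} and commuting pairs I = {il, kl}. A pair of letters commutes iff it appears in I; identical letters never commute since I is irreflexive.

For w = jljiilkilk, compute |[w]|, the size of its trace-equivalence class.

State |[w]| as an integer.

piece 0:j — minimal
piece 1:l rests on {0:j}
piece 2:j rests on {1:l}
piece 3:i rests on {2:j}
piece 4:i rests on {3:i}
piece 5:l rests on {2:j}
piece 6:k rests on {4:i}
piece 7:i rests on {6:k}
piece 8:l rests on {5:l}
piece 9:k rests on {7:i}
minimal pieces: {0:j}
ways to finish when only these pieces remain (= sum over removing one remaining piece with nothing left below it):
  1 left: {8}→1  {9}→1
  2 left: {5,8}→1  {7,9}→1  {8,9}→2
  3 left: {5,8,9}→3  {6,7,9}→1  {7,8,9}→3
  4 left: {4,6,7,9}→1  {5,7,8,9}→6  {6,7,8,9}→4
  5 left: {3,4,6,7,9}→1  {4,6,7,8,9}→5  {5,6,7,8,9}→10
  6 left: {3,4,6,7,8,9}→6  {4,5,6,7,8,9}→15
  7 left: {3,4,5,6,7,8,9}→21
  8 left: {2,3,4,5,6,7,8,9}→21
  placing 0:j first → 21 extensions

21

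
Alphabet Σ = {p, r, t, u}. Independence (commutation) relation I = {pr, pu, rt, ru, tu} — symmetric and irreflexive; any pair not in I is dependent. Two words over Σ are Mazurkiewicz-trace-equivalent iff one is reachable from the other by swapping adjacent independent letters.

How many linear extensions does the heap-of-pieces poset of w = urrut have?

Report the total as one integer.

0(u) covers ∅
1(r) covers ∅
2(r) covers 1:r
3(u) covers 0:u
4(t) covers ∅
floor of heap: 0:u, 1:r, 4:t
completions by unplaced set U, small U first (add the entries for U minus each lowest piece of U):
  |U|=1: {2}:1  {3}:1  {4}:1
  |U|=2: {0,3}:1  {1,2}:1  {2,3}:2  {2,4}:2  {3,4}:2
  |U|=3: {0,2,3}:3  {0,3,4}:3  {1,2,3}:3  {1,2,4}:3  {2,3,4}:6
  start at 0(u): 12
  start at 1(r): 12
  start at 4(t): 6
sum over floor = 30

30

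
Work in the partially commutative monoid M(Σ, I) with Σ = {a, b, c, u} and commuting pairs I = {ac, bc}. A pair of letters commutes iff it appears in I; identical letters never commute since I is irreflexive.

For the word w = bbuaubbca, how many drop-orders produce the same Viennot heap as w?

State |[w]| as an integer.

4

drop 0:b onto floor
drop 1:b onto {0:b}
drop 2:u onto {1:b}
drop 3:a onto {2:u}
drop 4:u onto {3:a}
drop 5:b onto {4:u}
drop 6:b onto {5:b}
drop 7:c onto {4:u}
drop 8:a onto {6:b}
ground layer = {0:b}
drop-orders for the pieces not yet dropped (sum over which currently-grounded one goes next):
  1 to go: {7} 1  {8} 1
  2 to go: {6,8} 1  {7,8} 2
  3 to go: {5,6,8} 1  {6,7,8} 3
  4 to go: {5,6,7,8} 4
  5 to go: {4,5,6,7,8} 4
  6 to go: {3,4,5,6,7,8} 4
  7 to go: {2,3,4,5,6,7,8} 4
  if 0:b drops first: 4 orders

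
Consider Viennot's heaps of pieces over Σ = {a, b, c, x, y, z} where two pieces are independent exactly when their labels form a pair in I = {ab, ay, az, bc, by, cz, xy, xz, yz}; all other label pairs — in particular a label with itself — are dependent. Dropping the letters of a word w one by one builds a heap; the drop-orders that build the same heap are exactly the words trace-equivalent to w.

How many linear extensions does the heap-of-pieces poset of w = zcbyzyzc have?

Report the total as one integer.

70

drop 0:z onto floor
drop 1:c onto floor
drop 2:b onto {0:z}
drop 3:y onto {1:c}
drop 4:z onto {2:b}
drop 5:y onto {3:y}
drop 6:z onto {4:z}
drop 7:c onto {5:y}
ground layer = {0:z, 1:c}
drop-orders for the pieces not yet dropped (sum over which currently-grounded one goes next):
  1 to go: {6} 1  {7} 1
  2 to go: {4,6} 1  {5,7} 1  {6,7} 2
  3 to go: {2,4,6} 1  {3,5,7} 1  {4,6,7} 3  {5,6,7} 3
  4 to go: {0,2,4,6} 1  {1,3,5,7} 1  {2,4,6,7} 4  {3,5,6,7} 4  {4,5,6,7} 6
  5 to go: {0,2,4,6,7} 5  {1,3,5,6,7} 5  {2,4,5,6,7} 10  {3,4,5,6,7} 10
  6 to go: {0,2,4,5,6,7} 15  {1,3,4,5,6,7} 15  {2,3,4,5,6,7} 20
  if 0:z drops first: 35 orders
  if 1:c drops first: 35 orders
heap linearizations: 70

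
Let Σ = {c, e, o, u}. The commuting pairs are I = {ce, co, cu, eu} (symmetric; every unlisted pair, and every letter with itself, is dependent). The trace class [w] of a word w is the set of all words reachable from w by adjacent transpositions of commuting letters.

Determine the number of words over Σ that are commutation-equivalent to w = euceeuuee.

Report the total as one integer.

504

piece 0:e — minimal
piece 1:u — minimal
piece 2:c — minimal
piece 3:e rests on {0:e}
piece 4:e rests on {3:e}
piece 5:u rests on {1:u}
piece 6:u rests on {5:u}
piece 7:e rests on {4:e}
piece 8:e rests on {7:e}
minimal pieces: {0:e, 1:u, 2:c}
ways to finish when only these pieces remain (= sum over removing one remaining piece with nothing left below it):
  1 left: {2}→1  {6}→1  {8}→1
  2 left: {2,6}→2  {2,8}→2  {5,6}→1  {6,8}→2  {7,8}→1
  3 left: {1,5,6}→1  {2,5,6}→3  {2,6,8}→6  {2,7,8}→3  {4,7,8}→1  {5,6,8}→3  {6,7,8}→3
  4 left: {1,2,5,6}→4  {1,5,6,8}→4  {2,4,7,8}→4  {2,5,6,8}→12  {2,6,7,8}→12  {3,4,7,8}→1  {4,6,7,8}→4  {5,6,7,8}→6
  5 left: {0,3,4,7,8}→1  {1,2,5,6,8}→20  {1,5,6,7,8}→10  {2,3,4,7,8}→5  {2,4,6,7,8}→20  {2,5,6,7,8}→30  {3,4,6,7,8}→5  {4,5,6,7,8}→10
  6 left: {0,2,3,4,7,8}→6  {0,3,4,6,7,8}→6  {1,2,5,6,7,8}→60  {1,4,5,6,7,8}→20  {2,3,4,6,7,8}→30  {2,4,5,6,7,8}→60  {3,4,5,6,7,8}→15
  7 left: {0,2,3,4,6,7,8}→42  {0,3,4,5,6,7,8}→21  {1,2,4,5,6,7,8}→140  {1,3,4,5,6,7,8}→35  {2,3,4,5,6,7,8}→105
  placing 0:e first → 280 extensions
  placing 1:u first → 168 extensions
  placing 2:c first → 56 extensions
total linear extensions = 504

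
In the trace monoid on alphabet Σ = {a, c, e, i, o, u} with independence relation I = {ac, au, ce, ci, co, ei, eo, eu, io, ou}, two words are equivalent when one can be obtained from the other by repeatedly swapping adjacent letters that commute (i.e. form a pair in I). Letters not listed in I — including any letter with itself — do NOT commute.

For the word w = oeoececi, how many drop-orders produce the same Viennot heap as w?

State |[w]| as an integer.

1680

#0=o has no predecessor
#1=e has no predecessor
#2=o depends on [0:o]
#3=e depends on [1:e]
#4=c has no predecessor
#5=e depends on [3:e]
#6=c depends on [4:c]
#7=i has no predecessor
sources: [0:o, 1:e, 4:c, 7:i]
N(rest) = Σ N(rest − s) over sources s of rest; N(one piece) = 1:
  size 1 → [2]=1  [5]=1  [6]=1  [7]=1
  size 2 → [0,2]=1  [2,5]=2  [2,6]=2  [2,7]=2  [3,5]=1  [4,6]=1  [5,6]=2  [5,7]=2  [6,7]=2
  size 3 → [0,2,5]=3  [0,2,6]=3  [0,2,7]=3  [1,3,5]=1  [2,3,5]=3  [2,4,6]=3  [2,5,6]=6  [2,5,7]=6  [2,6,7]=6  [3,5,6]=3  [3,5,7]=3  [4,5,6]=3  [4,6,7]=3  [5,6,7]=6
  size 4 → [0,2,3,5]=6  [0,2,4,6]=6  [0,2,5,6]=12  [0,2,5,7]=12  [0,2,6,7]=12  [1,2,3,5]=4  [1,3,5,6]=4  [1,3,5,7]=4  [2,3,5,6]=12  [2,3,5,7]=12  [2,4,5,6]=12  [2,4,6,7]=12  [2,5,6,7]=24  [3,4,5,6]=6  [3,5,6,7]=12  [4,5,6,7]=12
  size 5 → [0,1,2,3,5]=10  [0,2,3,5,6]=30  [0,2,3,5,7]=30  [0,2,4,5,6]=30  [0,2,4,6,7]=30  [0,2,5,6,7]=60  [1,2,3,5,6]=20  [1,2,3,5,7]=20  [1,3,4,5,6]=10  [1,3,5,6,7]=20  [2,3,4,5,6]=30  [2,3,5,6,7]=60  [2,4,5,6,7]=60  [3,4,5,6,7]=30
  size 6 → [0,1,2,3,5,6]=60  [0,1,2,3,5,7]=60  [0,2,3,4,5,6]=90  [0,2,3,5,6,7]=180  [0,2,4,5,6,7]=180  [1,2,3,4,5,6]=60  [1,2,3,5,6,7]=120  [1,3,4,5,6,7]=60  [2,3,4,5,6,7]=180
  first=0(o) contributes 420
  first=1(e) contributes 630
  first=4(c) contributes 420
  first=7(i) contributes 210
|[w]| = 1680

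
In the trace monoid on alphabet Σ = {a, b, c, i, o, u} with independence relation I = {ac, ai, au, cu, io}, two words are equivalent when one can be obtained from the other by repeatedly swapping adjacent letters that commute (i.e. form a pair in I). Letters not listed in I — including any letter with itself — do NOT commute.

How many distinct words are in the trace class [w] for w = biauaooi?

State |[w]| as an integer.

#0=b has no predecessor
#1=i depends on [0:b]
#2=a depends on [0:b]
#3=u depends on [1:i]
#4=a depends on [2:a]
#5=o depends on [3:u, 4:a]
#6=o depends on [5:o]
#7=i depends on [3:u]
sources: [0:b]
N(rest) = Σ N(rest − s) over sources s of rest; N(one piece) = 1:
  size 1 → [6]=1  [7]=1
  size 2 → [5,6]=1  [6,7]=2
  size 3 → [4,5,6]=1  [5,6,7]=3
  size 4 → [2,4,5,6]=1  [3,5,6,7]=3  [4,5,6,7]=4
  size 5 → [1,3,5,6,7]=3  [2,4,5,6,7]=5  [3,4,5,6,7]=7
  size 6 → [1,3,4,5,6,7]=10  [2,3,4,5,6,7]=12
  first=0(b) contributes 22

22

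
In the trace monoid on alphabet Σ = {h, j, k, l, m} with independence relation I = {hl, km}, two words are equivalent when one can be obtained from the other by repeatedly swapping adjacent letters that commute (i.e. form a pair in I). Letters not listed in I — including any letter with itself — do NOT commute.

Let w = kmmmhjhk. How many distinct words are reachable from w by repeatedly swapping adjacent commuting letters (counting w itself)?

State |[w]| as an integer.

4

piece 0:k — minimal
piece 1:m — minimal
piece 2:m rests on {1:m}
piece 3:m rests on {2:m}
piece 4:h rests on {0:k, 3:m}
piece 5:j rests on {4:h}
piece 6:h rests on {5:j}
piece 7:k rests on {6:h}
minimal pieces: {0:k, 1:m}
ways to finish when only these pieces remain (= sum over removing one remaining piece with nothing left below it):
  1 left: {7}→1
  2 left: {6,7}→1
  3 left: {5,6,7}→1
  4 left: {4,5,6,7}→1
  5 left: {0,4,5,6,7}→1  {3,4,5,6,7}→1
  6 left: {0,3,4,5,6,7}→2  {2,3,4,5,6,7}→1
  placing 0:k first → 1 extensions
  placing 1:m first → 3 extensions
total linear extensions = 4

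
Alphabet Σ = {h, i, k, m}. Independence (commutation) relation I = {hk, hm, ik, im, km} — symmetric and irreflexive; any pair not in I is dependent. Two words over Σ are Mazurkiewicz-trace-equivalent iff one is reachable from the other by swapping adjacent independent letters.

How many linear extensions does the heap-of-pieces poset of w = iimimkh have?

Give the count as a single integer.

105

#0=i has no predecessor
#1=i depends on [0:i]
#2=m has no predecessor
#3=i depends on [1:i]
#4=m depends on [2:m]
#5=k has no predecessor
#6=h depends on [3:i]
sources: [0:i, 2:m, 5:k]
N(rest) = Σ N(rest − s) over sources s of rest; N(one piece) = 1:
  size 1 → [4]=1  [5]=1  [6]=1
  size 2 → [2,4]=1  [3,6]=1  [4,5]=2  [4,6]=2  [5,6]=2
  size 3 → [1,3,6]=1  [2,4,5]=3  [2,4,6]=3  [3,4,6]=3  [3,5,6]=3  [4,5,6]=6
  size 4 → [0,1,3,6]=1  [1,3,4,6]=4  [1,3,5,6]=4  [2,3,4,6]=6  [2,4,5,6]=12  [3,4,5,6]=12
  size 5 → [0,1,3,4,6]=5  [0,1,3,5,6]=5  [1,2,3,4,6]=10  [1,3,4,5,6]=20  [2,3,4,5,6]=30
  first=0(i) contributes 60
  first=2(m) contributes 30
  first=5(k) contributes 15
|[w]| = 105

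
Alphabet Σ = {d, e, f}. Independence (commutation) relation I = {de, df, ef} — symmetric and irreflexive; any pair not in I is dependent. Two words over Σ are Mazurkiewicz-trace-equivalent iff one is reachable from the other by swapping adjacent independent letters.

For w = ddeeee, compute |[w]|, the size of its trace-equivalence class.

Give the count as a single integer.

piece 0:d — minimal
piece 1:d rests on {0:d}
piece 2:e — minimal
piece 3:e rests on {2:e}
piece 4:e rests on {3:e}
piece 5:e rests on {4:e}
minimal pieces: {0:d, 2:e}
ways to finish when only these pieces remain (= sum over removing one remaining piece with nothing left below it):
  1 left: {1}→1  {5}→1
  2 left: {0,1}→1  {1,5}→2  {4,5}→1
  3 left: {0,1,5}→3  {1,4,5}→3  {3,4,5}→1
  4 left: {0,1,4,5}→6  {1,3,4,5}→4  {2,3,4,5}→1
  placing 0:d first → 5 extensions
  placing 2:e first → 10 extensions
total linear extensions = 15

15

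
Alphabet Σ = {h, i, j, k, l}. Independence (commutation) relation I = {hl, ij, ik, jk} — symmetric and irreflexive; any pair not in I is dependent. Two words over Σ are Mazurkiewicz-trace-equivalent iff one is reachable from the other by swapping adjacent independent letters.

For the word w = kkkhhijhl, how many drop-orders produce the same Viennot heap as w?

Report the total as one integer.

drop 0:k onto floor
drop 1:k onto {0:k}
drop 2:k onto {1:k}
drop 3:h onto {2:k}
drop 4:h onto {3:h}
drop 5:i onto {4:h}
drop 6:j onto {4:h}
drop 7:h onto {5:i, 6:j}
drop 8:l onto {5:i, 6:j}
ground layer = {0:k}
drop-orders for the pieces not yet dropped (sum over which currently-grounded one goes next):
  1 to go: {7} 1  {8} 1
  2 to go: {7,8} 2
  3 to go: {5,7,8} 2  {6,7,8} 2
  4 to go: {5,6,7,8} 4
  5 to go: {4,5,6,7,8} 4
  6 to go: {3,4,5,6,7,8} 4
  7 to go: {2,3,4,5,6,7,8} 4
  if 0:k drops first: 4 orders

4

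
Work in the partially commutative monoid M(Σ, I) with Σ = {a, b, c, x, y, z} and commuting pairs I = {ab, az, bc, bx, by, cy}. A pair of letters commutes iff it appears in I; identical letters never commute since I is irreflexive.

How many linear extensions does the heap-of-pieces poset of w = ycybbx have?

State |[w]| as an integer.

0(y) covers ∅
1(c) covers ∅
2(y) covers 0:y
3(b) covers ∅
4(b) covers 3:b
5(x) covers 1:c, 2:y
floor of heap: 0:y, 1:c, 3:b
completions by unplaced set U, small U first (add the entries for U minus each lowest piece of U):
  |U|=1: {4}:1  {5}:1
  |U|=2: {1,5}:1  {2,5}:1  {3,4}:1  {4,5}:2
  |U|=3: {0,2,5}:1  {1,2,5}:2  {1,4,5}:3  {2,4,5}:3  {3,4,5}:3
  |U|=4: {0,1,2,5}:3  {0,2,4,5}:4  {1,2,4,5}:8  {1,3,4,5}:6  {2,3,4,5}:6
  start at 0(y): 20
  start at 1(c): 10
  start at 3(b): 15
sum over floor = 45

45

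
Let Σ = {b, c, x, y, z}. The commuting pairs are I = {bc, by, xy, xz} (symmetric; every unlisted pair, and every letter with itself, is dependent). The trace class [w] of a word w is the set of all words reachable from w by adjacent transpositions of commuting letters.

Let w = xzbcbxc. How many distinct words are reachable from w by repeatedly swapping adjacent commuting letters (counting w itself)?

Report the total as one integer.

drop 0:x onto floor
drop 1:z onto floor
drop 2:b onto {0:x, 1:z}
drop 3:c onto {0:x, 1:z}
drop 4:b onto {2:b}
drop 5:x onto {3:c, 4:b}
drop 6:c onto {5:x}
ground layer = {0:x, 1:z}
drop-orders for the pieces not yet dropped (sum over which currently-grounded one goes next):
  1 to go: {6} 1
  2 to go: {5,6} 1
  3 to go: {3,5,6} 1  {4,5,6} 1
  4 to go: {2,4,5,6} 1  {3,4,5,6} 2
  5 to go: {2,3,4,5,6} 3
  if 0:x drops first: 3 orders
  if 1:z drops first: 3 orders
heap linearizations: 6

6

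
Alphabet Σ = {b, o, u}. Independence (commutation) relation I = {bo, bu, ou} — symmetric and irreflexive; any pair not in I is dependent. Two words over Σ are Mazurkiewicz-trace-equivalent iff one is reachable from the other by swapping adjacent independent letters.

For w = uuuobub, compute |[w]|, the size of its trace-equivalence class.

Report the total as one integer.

#0=u has no predecessor
#1=u depends on [0:u]
#2=u depends on [1:u]
#3=o has no predecessor
#4=b has no predecessor
#5=u depends on [2:u]
#6=b depends on [4:b]
sources: [0:u, 3:o, 4:b]
N(rest) = Σ N(rest − s) over sources s of rest; N(one piece) = 1:
  size 1 → [3]=1  [5]=1  [6]=1
  size 2 → [2,5]=1  [3,5]=2  [3,6]=2  [4,6]=1  [5,6]=2
  size 3 → [1,2,5]=1  [2,3,5]=3  [2,5,6]=3  [3,4,6]=3  [3,5,6]=6  [4,5,6]=3
  size 4 → [0,1,2,5]=1  [1,2,3,5]=4  [1,2,5,6]=4  [2,3,5,6]=12  [2,4,5,6]=6  [3,4,5,6]=12
  size 5 → [0,1,2,3,5]=5  [0,1,2,5,6]=5  [1,2,3,5,6]=20  [1,2,4,5,6]=10  [2,3,4,5,6]=30
  first=0(u) contributes 60
  first=3(o) contributes 15
  first=4(b) contributes 30
|[w]| = 105

105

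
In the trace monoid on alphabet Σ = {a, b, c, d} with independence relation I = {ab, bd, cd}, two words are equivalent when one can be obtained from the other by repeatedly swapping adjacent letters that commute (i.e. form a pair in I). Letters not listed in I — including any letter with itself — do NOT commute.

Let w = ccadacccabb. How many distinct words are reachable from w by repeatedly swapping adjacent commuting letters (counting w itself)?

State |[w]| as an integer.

3

0(c) covers ∅
1(c) covers 0:c
2(a) covers 1:c
3(d) covers 2:a
4(a) covers 3:d
5(c) covers 4:a
6(c) covers 5:c
7(c) covers 6:c
8(a) covers 7:c
9(b) covers 7:c
10(b) covers 9:b
floor of heap: 0:c
completions by unplaced set U, small U first (add the entries for U minus each lowest piece of U):
  |U|=1: {8}:1  {10}:1
  |U|=2: {8,10}:2  {9,10}:1
  |U|=3: {8,9,10}:3
  |U|=4: {7,8,9,10}:3
  |U|=5: {6,7,8,9,10}:3
  |U|=6: {5,6,7,8,9,10}:3
  |U|=7: {4,5,6,7,8,9,10}:3
  |U|=8: {3,4,5,6,7,8,9,10}:3
  |U|=9: {2,3,4,5,6,7,8,9,10}:3
  start at 0(c): 3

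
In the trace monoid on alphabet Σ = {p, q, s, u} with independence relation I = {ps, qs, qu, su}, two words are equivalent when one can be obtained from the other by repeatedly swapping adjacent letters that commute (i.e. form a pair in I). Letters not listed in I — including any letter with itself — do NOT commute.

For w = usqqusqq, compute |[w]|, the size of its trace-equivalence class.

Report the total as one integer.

420

#0=u has no predecessor
#1=s has no predecessor
#2=q has no predecessor
#3=q depends on [2:q]
#4=u depends on [0:u]
#5=s depends on [1:s]
#6=q depends on [3:q]
#7=q depends on [6:q]
sources: [0:u, 1:s, 2:q]
N(rest) = Σ N(rest − s) over sources s of rest; N(one piece) = 1:
  size 1 → [4]=1  [5]=1  [7]=1
  size 2 → [0,4]=1  [1,5]=1  [4,5]=2  [4,7]=2  [5,7]=2  [6,7]=1
  size 3 → [0,4,5]=3  [0,4,7]=3  [1,4,5]=3  [1,5,7]=3  [3,6,7]=1  [4,5,7]=6  [4,6,7]=3  [5,6,7]=3
  size 4 → [0,1,4,5]=6  [0,4,5,7]=12  [0,4,6,7]=6  [1,4,5,7]=12  [1,5,6,7]=6  [2,3,6,7]=1  [3,4,6,7]=4  [3,5,6,7]=4  [4,5,6,7]=12
  size 5 → [0,1,4,5,7]=30  [0,3,4,6,7]=10  [0,4,5,6,7]=30  [1,3,5,6,7]=10  [1,4,5,6,7]=30  [2,3,4,6,7]=5  [2,3,5,6,7]=5  [3,4,5,6,7]=20
  size 6 → [0,1,4,5,6,7]=90  [0,2,3,4,6,7]=15  [0,3,4,5,6,7]=60  [1,2,3,5,6,7]=15  [1,3,4,5,6,7]=60  [2,3,4,5,6,7]=30
  first=0(u) contributes 105
  first=1(s) contributes 105
  first=2(q) contributes 210
|[w]| = 420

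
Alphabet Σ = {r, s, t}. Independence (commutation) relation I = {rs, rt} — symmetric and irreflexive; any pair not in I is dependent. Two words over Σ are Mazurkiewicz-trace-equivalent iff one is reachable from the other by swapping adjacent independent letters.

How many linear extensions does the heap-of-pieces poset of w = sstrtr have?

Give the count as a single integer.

piece 0:s — minimal
piece 1:s rests on {0:s}
piece 2:t rests on {1:s}
piece 3:r — minimal
piece 4:t rests on {2:t}
piece 5:r rests on {3:r}
minimal pieces: {0:s, 3:r}
ways to finish when only these pieces remain (= sum over removing one remaining piece with nothing left below it):
  1 left: {4}→1  {5}→1
  2 left: {2,4}→1  {3,5}→1  {4,5}→2
  3 left: {1,2,4}→1  {2,4,5}→3  {3,4,5}→3
  4 left: {0,1,2,4}→1  {1,2,4,5}→4  {2,3,4,5}→6
  placing 0:s first → 10 extensions
  placing 3:r first → 5 extensions
total linear extensions = 15

15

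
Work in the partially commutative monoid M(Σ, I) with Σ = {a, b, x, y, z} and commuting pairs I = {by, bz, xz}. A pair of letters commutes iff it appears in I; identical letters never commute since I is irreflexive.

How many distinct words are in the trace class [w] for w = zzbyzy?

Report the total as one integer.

6

#0=z has no predecessor
#1=z depends on [0:z]
#2=b has no predecessor
#3=y depends on [1:z]
#4=z depends on [3:y]
#5=y depends on [4:z]
sources: [0:z, 2:b]
N(rest) = Σ N(rest − s) over sources s of rest; N(one piece) = 1:
  size 1 → [2]=1  [5]=1
  size 2 → [2,5]=2  [4,5]=1
  size 3 → [2,4,5]=3  [3,4,5]=1
  size 4 → [1,3,4,5]=1  [2,3,4,5]=4
  first=0(z) contributes 5
  first=2(b) contributes 1
|[w]| = 6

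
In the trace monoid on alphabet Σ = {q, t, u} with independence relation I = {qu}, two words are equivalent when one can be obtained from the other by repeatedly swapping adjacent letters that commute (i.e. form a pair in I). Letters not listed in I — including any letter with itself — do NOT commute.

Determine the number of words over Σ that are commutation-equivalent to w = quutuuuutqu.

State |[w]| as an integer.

6

0(q) covers ∅
1(u) covers ∅
2(u) covers 1:u
3(t) covers 0:q, 2:u
4(u) covers 3:t
5(u) covers 4:u
6(u) covers 5:u
7(u) covers 6:u
8(t) covers 7:u
9(q) covers 8:t
10(u) covers 8:t
floor of heap: 0:q, 1:u
completions by unplaced set U, small U first (add the entries for U minus each lowest piece of U):
  |U|=1: {9}:1  {10}:1
  |U|=2: {9,10}:2
  |U|=3: {8,9,10}:2
  |U|=4: {7,8,9,10}:2
  |U|=5: {6,7,8,9,10}:2
  |U|=6: {5,6,7,8,9,10}:2
  |U|=7: {4,5,6,7,8,9,10}:2
  |U|=8: {3,4,5,6,7,8,9,10}:2
  |U|=9: {0,3,4,5,6,7,8,9,10}:2  {2,3,4,5,6,7,8,9,10}:2
  start at 0(q): 2
  start at 1(u): 4
sum over floor = 6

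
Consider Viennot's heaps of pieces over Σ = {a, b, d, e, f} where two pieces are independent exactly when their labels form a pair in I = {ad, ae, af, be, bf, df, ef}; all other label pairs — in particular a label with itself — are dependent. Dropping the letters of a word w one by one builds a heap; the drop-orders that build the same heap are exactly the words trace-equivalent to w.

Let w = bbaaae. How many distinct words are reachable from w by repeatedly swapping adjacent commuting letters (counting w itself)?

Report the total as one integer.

6

drop 0:b onto floor
drop 1:b onto {0:b}
drop 2:a onto {1:b}
drop 3:a onto {2:a}
drop 4:a onto {3:a}
drop 5:e onto floor
ground layer = {0:b, 5:e}
drop-orders for the pieces not yet dropped (sum over which currently-grounded one goes next):
  1 to go: {4} 1  {5} 1
  2 to go: {3,4} 1  {4,5} 2
  3 to go: {2,3,4} 1  {3,4,5} 3
  4 to go: {1,2,3,4} 1  {2,3,4,5} 4
  if 0:b drops first: 5 orders
  if 5:e drops first: 1 orders
heap linearizations: 6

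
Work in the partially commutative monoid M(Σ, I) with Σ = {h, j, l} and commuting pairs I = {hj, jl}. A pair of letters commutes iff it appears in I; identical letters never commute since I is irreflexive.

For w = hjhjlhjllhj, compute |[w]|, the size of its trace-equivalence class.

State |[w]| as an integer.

piece 0:h — minimal
piece 1:j — minimal
piece 2:h rests on {0:h}
piece 3:j rests on {1:j}
piece 4:l rests on {2:h}
piece 5:h rests on {4:l}
piece 6:j rests on {3:j}
piece 7:l rests on {5:h}
piece 8:l rests on {7:l}
piece 9:h rests on {8:l}
piece 10:j rests on {6:j}
minimal pieces: {0:h, 1:j}
ways to finish when only these pieces remain (= sum over removing one remaining piece with nothing left below it):
  1 left: {9}→1  {10}→1
  2 left: {6,10}→1  {8,9}→1  {9,10}→2
  3 left: {3,6,10}→1  {6,9,10}→3  {7,8,9}→1  {8,9,10}→3
  4 left: {1,3,6,10}→1  {3,6,9,10}→4  {5,7,8,9}→1  {6,8,9,10}→6  {7,8,9,10}→4
  5 left: {1,3,6,9,10}→5  {3,6,8,9,10}→10  {4,5,7,8,9}→1  {5,7,8,9,10}→5  {6,7,8,9,10}→10
  6 left: {1,3,6,8,9,10}→15  {2,4,5,7,8,9}→1  {3,6,7,8,9,10}→20  {4,5,7,8,9,10}→6  {5,6,7,8,9,10}→15
  7 left: {0,2,4,5,7,8,9}→1  {1,3,6,7,8,9,10}→35  {2,4,5,7,8,9,10}→7  {3,5,6,7,8,9,10}→35  {4,5,6,7,8,9,10}→21
  8 left: {0,2,4,5,7,8,9,10}→8  {1,3,5,6,7,8,9,10}→70  {2,4,5,6,7,8,9,10}→28  {3,4,5,6,7,8,9,10}→56
  9 left: {0,2,4,5,6,7,8,9,10}→36  {1,3,4,5,6,7,8,9,10}→126  {2,3,4,5,6,7,8,9,10}→84
  placing 0:h first → 210 extensions
  placing 1:j first → 120 extensions
total linear extensions = 330

330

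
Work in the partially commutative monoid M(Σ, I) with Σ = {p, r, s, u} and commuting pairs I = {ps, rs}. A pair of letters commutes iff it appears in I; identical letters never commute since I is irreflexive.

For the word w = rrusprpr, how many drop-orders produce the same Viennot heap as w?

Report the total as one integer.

0(r) covers ∅
1(r) covers 0:r
2(u) covers 1:r
3(s) covers 2:u
4(p) covers 2:u
5(r) covers 4:p
6(p) covers 5:r
7(r) covers 6:p
floor of heap: 0:r
completions by unplaced set U, small U first (add the entries for U minus each lowest piece of U):
  |U|=1: {3}:1  {7}:1
  |U|=2: {3,7}:2  {6,7}:1
  |U|=3: {3,6,7}:3  {5,6,7}:1
  |U|=4: {3,5,6,7}:4  {4,5,6,7}:1
  |U|=5: {3,4,5,6,7}:5
  |U|=6: {2,3,4,5,6,7}:5
  start at 0(r): 5

5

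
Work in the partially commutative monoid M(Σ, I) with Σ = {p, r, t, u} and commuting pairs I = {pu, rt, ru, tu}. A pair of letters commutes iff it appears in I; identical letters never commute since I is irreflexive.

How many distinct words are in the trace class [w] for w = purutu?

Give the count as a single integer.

#0=p has no predecessor
#1=u has no predecessor
#2=r depends on [0:p]
#3=u depends on [1:u]
#4=t depends on [0:p]
#5=u depends on [3:u]
sources: [0:p, 1:u]
N(rest) = Σ N(rest − s) over sources s of rest; N(one piece) = 1:
  size 1 → [2]=1  [4]=1  [5]=1
  size 2 → [2,4]=2  [2,5]=2  [3,5]=1  [4,5]=2
  size 3 → [0,2,4]=2  [1,3,5]=1  [2,3,5]=3  [2,4,5]=6  [3,4,5]=3
  size 4 → [0,2,4,5]=8  [1,2,3,5]=4  [1,3,4,5]=4  [2,3,4,5]=12
  first=0(p) contributes 20
  first=1(u) contributes 20
|[w]| = 40

40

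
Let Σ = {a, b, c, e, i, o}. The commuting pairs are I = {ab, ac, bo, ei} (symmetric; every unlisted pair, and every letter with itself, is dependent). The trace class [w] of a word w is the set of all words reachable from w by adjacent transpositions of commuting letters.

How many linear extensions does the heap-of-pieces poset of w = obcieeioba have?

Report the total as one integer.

#0=o has no predecessor
#1=b has no predecessor
#2=c depends on [0:o, 1:b]
#3=i depends on [2:c]
#4=e depends on [2:c]
#5=e depends on [4:e]
#6=i depends on [3:i]
#7=o depends on [5:e, 6:i]
#8=b depends on [5:e, 6:i]
#9=a depends on [7:o]
sources: [0:o, 1:b]
N(rest) = Σ N(rest − s) over sources s of rest; N(one piece) = 1:
  size 1 → [8]=1  [9]=1
  size 2 → [7,9]=1  [8,9]=2
  size 3 → [7,8,9]=3
  size 4 → [5,7,8,9]=3  [6,7,8,9]=3
  size 5 → [3,6,7,8,9]=3  [4,5,7,8,9]=3  [5,6,7,8,9]=6
  size 6 → [3,5,6,7,8,9]=9  [4,5,6,7,8,9]=9
  size 7 → [3,4,5,6,7,8,9]=18
  size 8 → [2,3,4,5,6,7,8,9]=18
  first=0(o) contributes 18
  first=1(b) contributes 18
|[w]| = 36

36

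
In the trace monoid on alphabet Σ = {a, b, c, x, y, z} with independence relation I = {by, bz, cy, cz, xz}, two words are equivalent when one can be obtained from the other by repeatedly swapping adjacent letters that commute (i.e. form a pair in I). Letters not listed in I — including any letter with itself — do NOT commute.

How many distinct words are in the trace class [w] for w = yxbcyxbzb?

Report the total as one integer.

0(y) covers ∅
1(x) covers 0:y
2(b) covers 1:x
3(c) covers 2:b
4(y) covers 1:x
5(x) covers 3:c, 4:y
6(b) covers 5:x
7(z) covers 4:y
8(b) covers 6:b
floor of heap: 0:y
completions by unplaced set U, small U first (add the entries for U minus each lowest piece of U):
  |U|=1: {7}:1  {8}:1
  |U|=2: {6,8}:1  {7,8}:2
  |U|=3: {5,6,8}:1  {6,7,8}:3
  |U|=4: {3,5,6,8}:1  {5,6,7,8}:4
  |U|=5: {2,3,5,6,8}:1  {3,5,6,7,8}:5  {4,5,6,7,8}:4
  |U|=6: {2,3,5,6,7,8}:6  {3,4,5,6,7,8}:9
  |U|=7: {2,3,4,5,6,7,8}:15
  start at 0(y): 15

15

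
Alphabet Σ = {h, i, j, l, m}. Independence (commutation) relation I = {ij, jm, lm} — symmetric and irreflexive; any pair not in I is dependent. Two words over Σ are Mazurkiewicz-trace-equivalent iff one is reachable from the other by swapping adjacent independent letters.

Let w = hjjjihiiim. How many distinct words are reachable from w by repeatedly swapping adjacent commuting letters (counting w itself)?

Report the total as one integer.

drop 0:h onto floor
drop 1:j onto {0:h}
drop 2:j onto {1:j}
drop 3:j onto {2:j}
drop 4:i onto {0:h}
drop 5:h onto {3:j, 4:i}
drop 6:i onto {5:h}
drop 7:i onto {6:i}
drop 8:i onto {7:i}
drop 9:m onto {8:i}
ground layer = {0:h}
drop-orders for the pieces not yet dropped (sum over which currently-grounded one goes next):
  1 to go: {9} 1
  2 to go: {8,9} 1
  3 to go: {7,8,9} 1
  4 to go: {6,7,8,9} 1
  5 to go: {5,6,7,8,9} 1
  6 to go: {3,5,6,7,8,9} 1  {4,5,6,7,8,9} 1
  7 to go: {2,3,5,6,7,8,9} 1  {3,4,5,6,7,8,9} 2
  8 to go: {1,2,3,5,6,7,8,9} 1  {2,3,4,5,6,7,8,9} 3
  if 0:h drops first: 4 orders

4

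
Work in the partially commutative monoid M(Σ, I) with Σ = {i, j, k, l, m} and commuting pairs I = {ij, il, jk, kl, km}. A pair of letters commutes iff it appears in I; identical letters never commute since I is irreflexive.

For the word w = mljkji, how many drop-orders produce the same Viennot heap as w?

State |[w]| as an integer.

14

0(m) covers ∅
1(l) covers 0:m
2(j) covers 1:l
3(k) covers ∅
4(j) covers 2:j
5(i) covers 0:m, 3:k
floor of heap: 0:m, 3:k
completions by unplaced set U, small U first (add the entries for U minus each lowest piece of U):
  |U|=1: {4}:1  {5}:1
  |U|=2: {2,4}:1  {3,5}:1  {4,5}:2
  |U|=3: {1,2,4}:1  {2,4,5}:3  {3,4,5}:3
  |U|=4: {1,2,4,5}:4  {2,3,4,5}:6
  start at 0(m): 10
  start at 3(k): 4
sum over floor = 14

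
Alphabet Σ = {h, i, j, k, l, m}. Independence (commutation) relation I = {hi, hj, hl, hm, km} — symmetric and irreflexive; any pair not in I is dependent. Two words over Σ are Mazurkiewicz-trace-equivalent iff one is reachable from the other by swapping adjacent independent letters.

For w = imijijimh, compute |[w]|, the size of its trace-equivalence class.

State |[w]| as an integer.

#0=i has no predecessor
#1=m depends on [0:i]
#2=i depends on [1:m]
#3=j depends on [2:i]
#4=i depends on [3:j]
#5=j depends on [4:i]
#6=i depends on [5:j]
#7=m depends on [6:i]
#8=h has no predecessor
sources: [0:i, 8:h]
N(rest) = Σ N(rest − s) over sources s of rest; N(one piece) = 1:
  size 1 → [7]=1  [8]=1
  size 2 → [6,7]=1  [7,8]=2
  size 3 → [5,6,7]=1  [6,7,8]=3
  size 4 → [4,5,6,7]=1  [5,6,7,8]=4
  size 5 → [3,4,5,6,7]=1  [4,5,6,7,8]=5
  size 6 → [2,3,4,5,6,7]=1  [3,4,5,6,7,8]=6
  size 7 → [1,2,3,4,5,6,7]=1  [2,3,4,5,6,7,8]=7
  first=0(i) contributes 8
  first=8(h) contributes 1
|[w]| = 9

9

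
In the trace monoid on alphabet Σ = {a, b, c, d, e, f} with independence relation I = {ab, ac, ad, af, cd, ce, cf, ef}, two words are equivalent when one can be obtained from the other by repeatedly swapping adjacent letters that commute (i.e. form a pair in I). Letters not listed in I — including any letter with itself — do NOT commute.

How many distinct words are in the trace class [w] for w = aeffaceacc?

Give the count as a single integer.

2520

piece 0:a — minimal
piece 1:e rests on {0:a}
piece 2:f — minimal
piece 3:f rests on {2:f}
piece 4:a rests on {1:e}
piece 5:c — minimal
piece 6:e rests on {4:a}
piece 7:a rests on {6:e}
piece 8:c rests on {5:c}
piece 9:c rests on {8:c}
minimal pieces: {0:a, 2:f, 5:c}
ways to finish when only these pieces remain (= sum over removing one remaining piece with nothing left below it):
  1 left: {3}→1  {7}→1  {9}→1
  2 left: {2,3}→1  {3,7}→2  {3,9}→2  {6,7}→1  {7,9}→2  {8,9}→1
  3 left: {2,3,7}→3  {2,3,9}→3  {3,6,7}→3  {3,7,9}→6  {3,8,9}→3  {4,6,7}→1  {5,8,9}→1  {6,7,9}→3  {7,8,9}→3
  4 left: {1,4,6,7}→1  {2,3,6,7}→6  {2,3,7,9}→12  {2,3,8,9}→6  {3,4,6,7}→4  {3,5,8,9}→4  {3,6,7,9}→12  {3,7,8,9}→12  {4,6,7,9}→4  {5,7,8,9}→4  {6,7,8,9}→6
  5 left: {0,1,4,6,7}→1  {1,3,4,6,7}→5  {1,4,6,7,9}→5  {2,3,4,6,7}→10  {2,3,5,8,9}→10  {2,3,6,7,9}→30  {2,3,7,8,9}→30  {3,4,6,7,9}→20  {3,5,7,8,9}→20  {3,6,7,8,9}→30  {4,6,7,8,9}→10  {5,6,7,8,9}→10
  6 left: {0,1,3,4,6,7}→6  {0,1,4,6,7,9}→6  {1,2,3,4,6,7}→15  {1,3,4,6,7,9}→30  {1,4,6,7,8,9}→15  {2,3,4,6,7,9}→60  {2,3,5,7,8,9}→60  {2,3,6,7,8,9}→90  {3,4,6,7,8,9}→60  {3,5,6,7,8,9}→60  {4,5,6,7,8,9}→20
  7 left: {0,1,2,3,4,6,7}→21  {0,1,3,4,6,7,9}→42  {0,1,4,6,7,8,9}→21  {1,2,3,4,6,7,9}→105  {1,3,4,6,7,8,9}→105  {1,4,5,6,7,8,9}→35  {2,3,4,6,7,8,9}→210  {2,3,5,6,7,8,9}→210  {3,4,5,6,7,8,9}→140
  8 left: {0,1,2,3,4,6,7,9}→168  {0,1,3,4,6,7,8,9}→168  {0,1,4,5,6,7,8,9}→56  {1,2,3,4,6,7,8,9}→420  {1,3,4,5,6,7,8,9}→280  {2,3,4,5,6,7,8,9}→560
  placing 0:a first → 1260 extensions
  placing 2:f first → 504 extensions
  placing 5:c first → 756 extensions
total linear extensions = 2520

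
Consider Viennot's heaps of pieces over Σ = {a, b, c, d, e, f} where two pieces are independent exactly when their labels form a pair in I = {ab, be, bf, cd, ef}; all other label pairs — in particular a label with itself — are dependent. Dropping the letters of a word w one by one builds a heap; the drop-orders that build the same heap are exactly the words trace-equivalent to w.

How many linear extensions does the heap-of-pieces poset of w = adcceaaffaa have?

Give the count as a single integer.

3

drop 0:a onto floor
drop 1:d onto {0:a}
drop 2:c onto {0:a}
drop 3:c onto {2:c}
drop 4:e onto {1:d, 3:c}
drop 5:a onto {4:e}
drop 6:a onto {5:a}
drop 7:f onto {6:a}
drop 8:f onto {7:f}
drop 9:a onto {8:f}
drop 10:a onto {9:a}
ground layer = {0:a}
drop-orders for the pieces not yet dropped (sum over which currently-grounded one goes next):
  1 to go: {10} 1
  2 to go: {9,10} 1
  3 to go: {8,9,10} 1
  4 to go: {7,8,9,10} 1
  5 to go: {6,7,8,9,10} 1
  6 to go: {5,6,7,8,9,10} 1
  7 to go: {4,5,6,7,8,9,10} 1
  8 to go: {1,4,5,6,7,8,9,10} 1  {3,4,5,6,7,8,9,10} 1
  9 to go: {1,3,4,5,6,7,8,9,10} 2  {2,3,4,5,6,7,8,9,10} 1
  if 0:a drops first: 3 orders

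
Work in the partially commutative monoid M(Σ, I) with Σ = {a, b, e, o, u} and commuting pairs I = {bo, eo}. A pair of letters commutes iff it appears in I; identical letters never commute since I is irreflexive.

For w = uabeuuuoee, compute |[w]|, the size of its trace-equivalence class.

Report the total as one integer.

3

0(u) covers ∅
1(a) covers 0:u
2(b) covers 1:a
3(e) covers 2:b
4(u) covers 3:e
5(u) covers 4:u
6(u) covers 5:u
7(o) covers 6:u
8(e) covers 6:u
9(e) covers 8:e
floor of heap: 0:u
completions by unplaced set U, small U first (add the entries for U minus each lowest piece of U):
  |U|=1: {7}:1  {9}:1
  |U|=2: {7,9}:2  {8,9}:1
  |U|=3: {7,8,9}:3
  |U|=4: {6,7,8,9}:3
  |U|=5: {5,6,7,8,9}:3
  |U|=6: {4,5,6,7,8,9}:3
  |U|=7: {3,4,5,6,7,8,9}:3
  |U|=8: {2,3,4,5,6,7,8,9}:3
  start at 0(u): 3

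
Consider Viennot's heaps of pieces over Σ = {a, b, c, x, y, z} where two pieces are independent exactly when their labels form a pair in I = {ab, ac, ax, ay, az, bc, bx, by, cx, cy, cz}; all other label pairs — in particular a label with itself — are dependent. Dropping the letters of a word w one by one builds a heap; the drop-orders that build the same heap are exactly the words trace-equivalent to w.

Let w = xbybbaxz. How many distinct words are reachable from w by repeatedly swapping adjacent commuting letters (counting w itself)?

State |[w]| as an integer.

160

#0=x has no predecessor
#1=b has no predecessor
#2=y depends on [0:x]
#3=b depends on [1:b]
#4=b depends on [3:b]
#5=a has no predecessor
#6=x depends on [2:y]
#7=z depends on [4:b, 6:x]
sources: [0:x, 1:b, 5:a]
N(rest) = Σ N(rest − s) over sources s of rest; N(one piece) = 1:
  size 1 → [5]=1  [7]=1
  size 2 → [4,7]=1  [5,7]=2  [6,7]=1
  size 3 → [2,6,7]=1  [3,4,7]=1  [4,5,7]=3  [4,6,7]=2  [5,6,7]=3
  size 4 → [0,2,6,7]=1  [1,3,4,7]=1  [2,4,6,7]=3  [2,5,6,7]=4  [3,4,5,7]=4  [3,4,6,7]=3  [4,5,6,7]=8
  size 5 → [0,2,4,6,7]=4  [0,2,5,6,7]=5  [1,3,4,5,7]=5  [1,3,4,6,7]=4  [2,3,4,6,7]=6  [2,4,5,6,7]=15  [3,4,5,6,7]=15
  size 6 → [0,2,3,4,6,7]=10  [0,2,4,5,6,7]=24  [1,2,3,4,6,7]=10  [1,3,4,5,6,7]=24  [2,3,4,5,6,7]=36
  first=0(x) contributes 70
  first=1(b) contributes 70
  first=5(a) contributes 20
|[w]| = 160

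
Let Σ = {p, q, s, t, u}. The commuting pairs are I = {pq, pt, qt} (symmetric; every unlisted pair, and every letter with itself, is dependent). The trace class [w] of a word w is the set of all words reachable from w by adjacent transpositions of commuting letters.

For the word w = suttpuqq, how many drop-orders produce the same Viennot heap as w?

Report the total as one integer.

0(s) covers ∅
1(u) covers 0:s
2(t) covers 1:u
3(t) covers 2:t
4(p) covers 1:u
5(u) covers 3:t, 4:p
6(q) covers 5:u
7(q) covers 6:q
floor of heap: 0:s
completions by unplaced set U, small U first (add the entries for U minus each lowest piece of U):
  |U|=1: {7}:1
  |U|=2: {6,7}:1
  |U|=3: {5,6,7}:1
  |U|=4: {3,5,6,7}:1  {4,5,6,7}:1
  |U|=5: {2,3,5,6,7}:1  {3,4,5,6,7}:2
  |U|=6: {2,3,4,5,6,7}:3
  start at 0(s): 3

3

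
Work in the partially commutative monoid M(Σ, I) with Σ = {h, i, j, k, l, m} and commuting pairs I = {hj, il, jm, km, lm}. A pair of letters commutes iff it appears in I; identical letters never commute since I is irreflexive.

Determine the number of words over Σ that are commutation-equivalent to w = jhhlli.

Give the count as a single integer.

piece 0:j — minimal
piece 1:h — minimal
piece 2:h rests on {1:h}
piece 3:l rests on {0:j, 2:h}
piece 4:l rests on {3:l}
piece 5:i rests on {0:j, 2:h}
minimal pieces: {0:j, 1:h}
ways to finish when only these pieces remain (= sum over removing one remaining piece with nothing left below it):
  1 left: {4}→1  {5}→1
  2 left: {3,4}→1  {4,5}→2
  3 left: {3,4,5}→3
  4 left: {0,3,4,5}→3  {2,3,4,5}→3
  placing 0:j first → 3 extensions
  placing 1:h first → 6 extensions
total linear extensions = 9

9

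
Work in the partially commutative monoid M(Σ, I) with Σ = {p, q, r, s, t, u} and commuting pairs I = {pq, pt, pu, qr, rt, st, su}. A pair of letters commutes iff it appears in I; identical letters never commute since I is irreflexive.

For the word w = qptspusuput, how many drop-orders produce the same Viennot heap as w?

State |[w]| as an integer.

378

piece 0:q — minimal
piece 1:p — minimal
piece 2:t rests on {0:q}
piece 3:s rests on {0:q, 1:p}
piece 4:p rests on {3:s}
piece 5:u rests on {2:t}
piece 6:s rests on {4:p}
piece 7:u rests on {5:u}
piece 8:p rests on {6:s}
piece 9:u rests on {7:u}
piece 10:t rests on {9:u}
minimal pieces: {0:q, 1:p}
ways to finish when only these pieces remain (= sum over removing one remaining piece with nothing left below it):
  1 left: {8}→1  {10}→1
  2 left: {6,8}→1  {8,10}→2  {9,10}→1
  3 left: {4,6,8}→1  {6,8,10}→3  {7,9,10}→1  {8,9,10}→3
  4 left: {3,4,6,8}→1  {4,6,8,10}→4  {5,7,9,10}→1  {6,8,9,10}→6  {7,8,9,10}→4
  5 left: {1,3,4,6,8}→1  {2,5,7,9,10}→1  {3,4,6,8,10}→5  {4,6,8,9,10}→10  {5,7,8,9,10}→5  {6,7,8,9,10}→10
  6 left: {1,3,4,6,8,10}→6  {2,5,7,8,9,10}→6  {3,4,6,8,9,10}→15  {4,6,7,8,9,10}→20  {5,6,7,8,9,10}→15
  7 left: {1,3,4,6,8,9,10}→21  {2,5,6,7,8,9,10}→21  {3,4,6,7,8,9,10}→35  {4,5,6,7,8,9,10}→35
  8 left: {1,3,4,6,7,8,9,10}→56  {2,4,5,6,7,8,9,10}→56  {3,4,5,6,7,8,9,10}→70
  9 left: {1,3,4,5,6,7,8,9,10}→126  {2,3,4,5,6,7,8,9,10}→126
  placing 0:q first → 252 extensions
  placing 1:p first → 126 extensions
total linear extensions = 378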